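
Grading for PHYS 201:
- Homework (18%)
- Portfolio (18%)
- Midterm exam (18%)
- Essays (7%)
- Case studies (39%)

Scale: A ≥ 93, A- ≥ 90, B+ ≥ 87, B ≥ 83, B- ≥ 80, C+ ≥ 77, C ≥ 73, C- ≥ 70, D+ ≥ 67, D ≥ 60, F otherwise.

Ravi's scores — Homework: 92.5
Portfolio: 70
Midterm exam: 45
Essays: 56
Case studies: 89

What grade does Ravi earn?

C

Weighted total:
  Homework 92.5 × 0.18 = 16.65
  Portfolio 70 × 0.18 = 12.6
  Midterm exam 45 × 0.18 = 8.1
  Essays 56 × 0.07 = 3.92
  Case studies 89 × 0.39 = 34.71
Sum = 75.98
75.98 is ≥ 73 and < 77 → C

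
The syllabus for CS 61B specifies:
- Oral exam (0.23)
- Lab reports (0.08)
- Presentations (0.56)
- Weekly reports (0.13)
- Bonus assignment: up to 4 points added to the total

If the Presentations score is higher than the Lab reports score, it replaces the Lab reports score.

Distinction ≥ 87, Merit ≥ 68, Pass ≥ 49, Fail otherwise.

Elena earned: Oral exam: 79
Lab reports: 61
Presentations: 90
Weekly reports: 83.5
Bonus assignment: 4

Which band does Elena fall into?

Presentations (90) > Lab reports (61), so Lab reports counts as 90.
Weighted total:
  Oral exam 79 × 0.23 = 18.17
  Lab reports 90 × 0.08 = 7.2
  Presentations 90 × 0.56 = 50.4
  Weekly reports 83.5 × 0.13 = 10.855
Sum = 86.625
Bonus assignment: 86.625 + 4 = 90.625
90.625 ≥ 87 → Distinction

Distinction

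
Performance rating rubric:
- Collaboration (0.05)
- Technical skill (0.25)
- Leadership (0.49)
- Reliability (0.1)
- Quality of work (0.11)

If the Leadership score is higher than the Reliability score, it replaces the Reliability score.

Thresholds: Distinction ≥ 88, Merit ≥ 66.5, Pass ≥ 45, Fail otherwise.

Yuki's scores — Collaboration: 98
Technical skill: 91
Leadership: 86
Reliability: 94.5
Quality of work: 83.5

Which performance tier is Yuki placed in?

Distinction

Leadership (86) ≤ Reliability (94.5), so Reliability stays at 94.5.
Weighted total:
  Collaboration 98 × 0.05 = 4.9
  Technical skill 91 × 0.25 = 22.75
  Leadership 86 × 0.49 = 42.14
  Reliability 94.5 × 0.1 = 9.45
  Quality of work 83.5 × 0.11 = 9.185
Sum = 88.425
88.425 ≥ 88 → Distinction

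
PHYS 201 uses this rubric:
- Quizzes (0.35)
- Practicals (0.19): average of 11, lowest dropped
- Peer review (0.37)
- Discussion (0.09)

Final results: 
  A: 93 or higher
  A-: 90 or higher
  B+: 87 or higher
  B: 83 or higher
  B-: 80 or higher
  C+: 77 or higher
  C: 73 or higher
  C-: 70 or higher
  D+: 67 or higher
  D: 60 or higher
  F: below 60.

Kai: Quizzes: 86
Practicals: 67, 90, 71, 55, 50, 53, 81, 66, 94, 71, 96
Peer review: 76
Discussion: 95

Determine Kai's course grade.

B-

Practicals: drop 50 → average of remaining 10 = 744/10 = 74.4
Weighted total:
  Quizzes 86 × 0.35 = 30.1
  Practicals 74.4 × 0.19 = 14.136
  Peer review 76 × 0.37 = 28.12
  Discussion 95 × 0.09 = 8.55
Sum = 80.906
80.906 is ≥ 80 and < 83 → B-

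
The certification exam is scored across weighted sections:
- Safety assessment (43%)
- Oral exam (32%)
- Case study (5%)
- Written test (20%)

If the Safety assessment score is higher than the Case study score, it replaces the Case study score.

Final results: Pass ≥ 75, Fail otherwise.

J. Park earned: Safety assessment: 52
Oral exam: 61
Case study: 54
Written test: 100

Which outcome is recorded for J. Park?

Safety assessment (52) ≤ Case study (54), so Case study stays at 54.
Weighted total:
  Safety assessment 52 × 0.43 = 22.36
  Oral exam 61 × 0.32 = 19.52
  Case study 54 × 0.05 = 2.7
  Written test 100 × 0.2 = 20
Sum = 64.58
64.58 < 75 → Fail

Fail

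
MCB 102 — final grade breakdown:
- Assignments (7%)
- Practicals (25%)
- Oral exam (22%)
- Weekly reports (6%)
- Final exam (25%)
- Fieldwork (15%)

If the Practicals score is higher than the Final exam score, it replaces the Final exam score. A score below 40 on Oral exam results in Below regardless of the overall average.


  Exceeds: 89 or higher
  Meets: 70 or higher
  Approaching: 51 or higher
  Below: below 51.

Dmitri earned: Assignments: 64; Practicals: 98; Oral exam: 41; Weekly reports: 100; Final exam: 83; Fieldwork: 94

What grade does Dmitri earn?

Practicals (98) > Final exam (83), so Final exam counts as 98.
Oral exam score 41 ≥ 40: minimum met.
Weighted total:
  Assignments 64 × 0.07 = 4.48
  Practicals 98 × 0.25 = 24.5
  Oral exam 41 × 0.22 = 9.02
  Weekly reports 100 × 0.06 = 6
  Final exam 98 × 0.25 = 24.5
  Fieldwork 94 × 0.15 = 14.1
Sum = 82.6
82.6 is ≥ 70 and < 89 → Meets

Meets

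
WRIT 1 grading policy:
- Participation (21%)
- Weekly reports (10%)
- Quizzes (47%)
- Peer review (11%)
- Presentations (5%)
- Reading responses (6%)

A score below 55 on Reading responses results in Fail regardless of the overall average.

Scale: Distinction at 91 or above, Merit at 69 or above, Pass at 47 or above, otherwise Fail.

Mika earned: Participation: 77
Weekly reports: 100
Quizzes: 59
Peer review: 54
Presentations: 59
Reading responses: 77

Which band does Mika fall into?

Pass

Reading responses score 77 ≥ 55: minimum met.
Weighted total:
  Participation 77 × 0.21 = 16.17
  Weekly reports 100 × 0.1 = 10
  Quizzes 59 × 0.47 = 27.73
  Peer review 54 × 0.11 = 5.94
  Presentations 59 × 0.05 = 2.95
  Reading responses 77 × 0.06 = 4.62
Sum = 67.41
67.41 is ≥ 47 and < 69 → Pass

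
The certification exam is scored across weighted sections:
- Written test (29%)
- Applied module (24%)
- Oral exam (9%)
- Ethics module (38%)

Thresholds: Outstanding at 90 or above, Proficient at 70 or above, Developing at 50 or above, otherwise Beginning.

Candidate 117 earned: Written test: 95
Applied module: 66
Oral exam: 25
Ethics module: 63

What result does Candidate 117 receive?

Weighted total:
  Written test 95 × 0.29 = 27.55
  Applied module 66 × 0.24 = 15.84
  Oral exam 25 × 0.09 = 2.25
  Ethics module 63 × 0.38 = 23.94
Sum = 69.58
69.58 is ≥ 50 and < 70 → Developing

Developing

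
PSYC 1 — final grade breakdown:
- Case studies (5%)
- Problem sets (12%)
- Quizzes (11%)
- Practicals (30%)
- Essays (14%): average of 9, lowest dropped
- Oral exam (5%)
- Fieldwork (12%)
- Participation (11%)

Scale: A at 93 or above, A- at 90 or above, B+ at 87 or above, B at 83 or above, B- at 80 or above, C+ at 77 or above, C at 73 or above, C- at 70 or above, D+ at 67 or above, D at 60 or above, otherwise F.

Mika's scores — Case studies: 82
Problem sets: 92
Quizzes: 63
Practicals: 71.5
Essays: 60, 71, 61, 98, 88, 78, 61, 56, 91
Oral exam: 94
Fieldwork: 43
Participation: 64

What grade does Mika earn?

Essays: drop 56 → average of remaining 8 = 608/8 = 76
Weighted total:
  Case studies 82 × 0.05 = 4.1
  Problem sets 92 × 0.12 = 11.04
  Quizzes 63 × 0.11 = 6.93
  Practicals 71.5 × 0.3 = 21.45
  Essays 76 × 0.14 = 10.64
  Oral exam 94 × 0.05 = 4.7
  Fieldwork 43 × 0.12 = 5.16
  Participation 64 × 0.11 = 7.04
Sum = 71.06
71.06 is ≥ 70 and < 73 → C-

C-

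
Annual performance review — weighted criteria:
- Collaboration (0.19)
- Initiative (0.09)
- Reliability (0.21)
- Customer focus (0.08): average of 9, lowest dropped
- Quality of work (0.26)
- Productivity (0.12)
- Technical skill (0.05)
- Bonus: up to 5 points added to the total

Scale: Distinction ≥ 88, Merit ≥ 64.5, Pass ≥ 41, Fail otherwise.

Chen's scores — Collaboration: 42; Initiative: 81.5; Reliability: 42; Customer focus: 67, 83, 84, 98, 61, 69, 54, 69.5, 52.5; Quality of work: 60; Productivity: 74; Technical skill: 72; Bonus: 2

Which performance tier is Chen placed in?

Pass

Customer focus: drop 52.5 → average of remaining 8 = 585.5/8 = 73.1875
Weighted total:
  Collaboration 42 × 0.19 = 7.98
  Initiative 81.5 × 0.09 = 7.335
  Reliability 42 × 0.21 = 8.82
  Customer focus 73.1875 × 0.08 = 5.855
  Quality of work 60 × 0.26 = 15.6
  Productivity 74 × 0.12 = 8.88
  Technical skill 72 × 0.05 = 3.6
Sum = 58.07
Bonus: 58.07 + 2 = 60.07
60.07 is ≥ 41 and < 64.5 → Pass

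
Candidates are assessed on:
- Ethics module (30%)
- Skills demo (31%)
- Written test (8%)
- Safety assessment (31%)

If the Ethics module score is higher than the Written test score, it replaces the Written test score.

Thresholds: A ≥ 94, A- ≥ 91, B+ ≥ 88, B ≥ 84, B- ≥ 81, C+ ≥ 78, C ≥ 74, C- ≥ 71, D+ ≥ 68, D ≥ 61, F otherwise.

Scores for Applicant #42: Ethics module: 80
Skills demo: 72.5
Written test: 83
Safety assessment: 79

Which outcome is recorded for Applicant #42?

C

Ethics module (80) ≤ Written test (83), so Written test stays at 83.
Weighted total:
  Ethics module 80 × 0.3 = 24
  Skills demo 72.5 × 0.31 = 22.475
  Written test 83 × 0.08 = 6.64
  Safety assessment 79 × 0.31 = 24.49
Sum = 77.605
77.605 is ≥ 74 and < 78 → C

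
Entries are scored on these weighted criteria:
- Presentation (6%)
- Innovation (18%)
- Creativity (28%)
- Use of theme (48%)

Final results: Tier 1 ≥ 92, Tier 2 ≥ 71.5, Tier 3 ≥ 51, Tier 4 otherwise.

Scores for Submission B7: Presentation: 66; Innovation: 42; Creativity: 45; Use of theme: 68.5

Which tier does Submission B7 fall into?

Tier 3

Weighted total:
  Presentation 66 × 0.06 = 3.96
  Innovation 42 × 0.18 = 7.56
  Creativity 45 × 0.28 = 12.6
  Use of theme 68.5 × 0.48 = 32.88
Sum = 57
57 is ≥ 51 and < 71.5 → Tier 3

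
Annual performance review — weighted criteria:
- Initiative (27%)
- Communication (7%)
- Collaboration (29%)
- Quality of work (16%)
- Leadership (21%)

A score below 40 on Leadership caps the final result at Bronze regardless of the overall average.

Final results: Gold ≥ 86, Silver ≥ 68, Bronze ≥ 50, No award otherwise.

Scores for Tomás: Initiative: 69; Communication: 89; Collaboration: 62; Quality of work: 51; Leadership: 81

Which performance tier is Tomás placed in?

Silver

Leadership score 81 ≥ 40: minimum met.
Weighted total:
  Initiative 69 × 0.27 = 18.63
  Communication 89 × 0.07 = 6.23
  Collaboration 62 × 0.29 = 17.98
  Quality of work 51 × 0.16 = 8.16
  Leadership 81 × 0.21 = 17.01
Sum = 68.01
68.01 is ≥ 68 and < 86 → Silver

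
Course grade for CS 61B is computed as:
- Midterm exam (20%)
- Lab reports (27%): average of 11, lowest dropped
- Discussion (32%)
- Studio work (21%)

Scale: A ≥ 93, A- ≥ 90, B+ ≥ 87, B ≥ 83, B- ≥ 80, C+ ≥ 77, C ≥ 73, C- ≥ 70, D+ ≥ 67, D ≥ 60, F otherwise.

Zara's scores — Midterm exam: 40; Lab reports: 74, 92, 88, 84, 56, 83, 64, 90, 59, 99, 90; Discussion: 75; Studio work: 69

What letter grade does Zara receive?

D+

Lab reports: drop 56 → average of remaining 10 = 823/10 = 82.3
Weighted total:
  Midterm exam 40 × 0.2 = 8
  Lab reports 82.3 × 0.27 = 22.221
  Discussion 75 × 0.32 = 24
  Studio work 69 × 0.21 = 14.49
Sum = 68.711
68.711 is ≥ 67 and < 70 → D+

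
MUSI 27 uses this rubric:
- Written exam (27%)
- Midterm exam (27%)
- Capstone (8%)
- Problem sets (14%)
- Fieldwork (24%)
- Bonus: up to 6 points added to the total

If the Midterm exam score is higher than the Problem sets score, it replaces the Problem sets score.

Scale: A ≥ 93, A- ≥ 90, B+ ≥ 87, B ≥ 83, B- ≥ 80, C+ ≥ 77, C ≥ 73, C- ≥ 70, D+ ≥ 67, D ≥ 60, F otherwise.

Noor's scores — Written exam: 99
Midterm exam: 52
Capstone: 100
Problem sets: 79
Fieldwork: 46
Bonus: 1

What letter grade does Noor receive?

C-

Midterm exam (52) ≤ Problem sets (79), so Problem sets stays at 79.
Weighted total:
  Written exam 99 × 0.27 = 26.73
  Midterm exam 52 × 0.27 = 14.04
  Capstone 100 × 0.08 = 8
  Problem sets 79 × 0.14 = 11.06
  Fieldwork 46 × 0.24 = 11.04
Sum = 70.87
Bonus: 70.87 + 1 = 71.87
71.87 is ≥ 70 and < 73 → C-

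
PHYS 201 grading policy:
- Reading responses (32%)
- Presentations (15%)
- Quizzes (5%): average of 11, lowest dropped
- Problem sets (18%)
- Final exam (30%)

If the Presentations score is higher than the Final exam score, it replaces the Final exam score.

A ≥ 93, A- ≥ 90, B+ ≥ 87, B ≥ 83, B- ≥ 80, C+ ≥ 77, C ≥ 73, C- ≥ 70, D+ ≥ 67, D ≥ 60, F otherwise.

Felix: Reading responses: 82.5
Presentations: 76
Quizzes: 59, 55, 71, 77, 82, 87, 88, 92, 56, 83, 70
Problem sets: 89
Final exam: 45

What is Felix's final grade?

B-

Quizzes: drop 55 → average of remaining 10 = 765/10 = 76.5
Presentations (76) > Final exam (45), so Final exam counts as 76.
Weighted total:
  Reading responses 82.5 × 0.32 = 26.4
  Presentations 76 × 0.15 = 11.4
  Quizzes 76.5 × 0.05 = 3.825
  Problem sets 89 × 0.18 = 16.02
  Final exam 76 × 0.3 = 22.8
Sum = 80.445
80.445 is ≥ 80 and < 83 → B-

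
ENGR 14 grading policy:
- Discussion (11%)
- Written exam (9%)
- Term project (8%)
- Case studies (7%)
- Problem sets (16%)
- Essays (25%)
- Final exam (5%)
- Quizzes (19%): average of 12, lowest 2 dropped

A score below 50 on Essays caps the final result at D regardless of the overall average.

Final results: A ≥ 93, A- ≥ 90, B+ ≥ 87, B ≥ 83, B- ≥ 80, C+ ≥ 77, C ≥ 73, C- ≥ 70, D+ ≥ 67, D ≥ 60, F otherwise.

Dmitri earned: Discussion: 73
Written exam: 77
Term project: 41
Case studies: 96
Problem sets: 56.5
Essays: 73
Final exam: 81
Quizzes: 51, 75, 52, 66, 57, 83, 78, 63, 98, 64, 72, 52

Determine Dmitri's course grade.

D+

Quizzes: drop 51, 52 → average of remaining 10 = 708/10 = 70.8
Essays score 73 ≥ 50: minimum met.
Weighted total:
  Discussion 73 × 0.11 = 8.03
  Written exam 77 × 0.09 = 6.93
  Term project 41 × 0.08 = 3.28
  Case studies 96 × 0.07 = 6.72
  Problem sets 56.5 × 0.16 = 9.04
  Essays 73 × 0.25 = 18.25
  Final exam 81 × 0.05 = 4.05
  Quizzes 70.8 × 0.19 = 13.452
Sum = 69.752
69.752 is ≥ 67 and < 70 → D+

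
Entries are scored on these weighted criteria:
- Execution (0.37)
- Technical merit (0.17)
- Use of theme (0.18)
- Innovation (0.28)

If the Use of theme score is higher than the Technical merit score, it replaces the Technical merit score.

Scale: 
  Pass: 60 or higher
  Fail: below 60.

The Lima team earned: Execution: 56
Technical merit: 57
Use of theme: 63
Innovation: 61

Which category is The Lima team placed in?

Use of theme (63) > Technical merit (57), so Technical merit counts as 63.
Weighted total:
  Execution 56 × 0.37 = 20.72
  Technical merit 63 × 0.17 = 10.71
  Use of theme 63 × 0.18 = 11.34
  Innovation 61 × 0.28 = 17.08
Sum = 59.85
59.85 < 60 → Fail

Fail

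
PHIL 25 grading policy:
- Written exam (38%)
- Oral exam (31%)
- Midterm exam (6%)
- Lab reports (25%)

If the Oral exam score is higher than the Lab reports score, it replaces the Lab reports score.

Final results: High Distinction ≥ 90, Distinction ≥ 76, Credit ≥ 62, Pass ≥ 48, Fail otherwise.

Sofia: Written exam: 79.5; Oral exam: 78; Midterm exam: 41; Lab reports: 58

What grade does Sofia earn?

Distinction

Oral exam (78) > Lab reports (58), so Lab reports counts as 78.
Weighted total:
  Written exam 79.5 × 0.38 = 30.21
  Oral exam 78 × 0.31 = 24.18
  Midterm exam 41 × 0.06 = 2.46
  Lab reports 78 × 0.25 = 19.5
Sum = 76.35
76.35 is ≥ 76 and < 90 → Distinction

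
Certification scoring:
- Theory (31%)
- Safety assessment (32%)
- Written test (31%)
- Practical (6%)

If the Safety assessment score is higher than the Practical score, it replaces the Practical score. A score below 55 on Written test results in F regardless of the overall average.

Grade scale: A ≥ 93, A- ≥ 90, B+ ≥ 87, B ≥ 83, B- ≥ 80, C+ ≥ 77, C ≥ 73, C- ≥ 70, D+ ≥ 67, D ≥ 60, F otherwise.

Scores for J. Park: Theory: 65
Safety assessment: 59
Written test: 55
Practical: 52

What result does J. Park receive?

F

Safety assessment (59) > Practical (52), so Practical counts as 59.
Written test score 55 ≥ 55: minimum met.
Weighted total:
  Theory 65 × 0.31 = 20.15
  Safety assessment 59 × 0.32 = 18.88
  Written test 55 × 0.31 = 17.05
  Practical 59 × 0.06 = 3.54
Sum = 59.62
59.62 < 60 → F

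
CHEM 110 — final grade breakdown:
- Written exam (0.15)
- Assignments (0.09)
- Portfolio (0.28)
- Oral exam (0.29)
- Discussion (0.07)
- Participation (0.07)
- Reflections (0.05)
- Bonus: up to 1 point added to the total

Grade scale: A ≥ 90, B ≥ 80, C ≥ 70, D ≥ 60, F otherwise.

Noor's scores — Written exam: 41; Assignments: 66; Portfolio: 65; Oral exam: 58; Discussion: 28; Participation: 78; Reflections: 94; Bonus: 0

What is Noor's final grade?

F

Weighted total:
  Written exam 41 × 0.15 = 6.15
  Assignments 66 × 0.09 = 5.94
  Portfolio 65 × 0.28 = 18.2
  Oral exam 58 × 0.29 = 16.82
  Discussion 28 × 0.07 = 1.96
  Participation 78 × 0.07 = 5.46
  Reflections 94 × 0.05 = 4.7
Sum = 59.23
Bonus: 59.23 + 0 = 59.23
59.23 < 60 → F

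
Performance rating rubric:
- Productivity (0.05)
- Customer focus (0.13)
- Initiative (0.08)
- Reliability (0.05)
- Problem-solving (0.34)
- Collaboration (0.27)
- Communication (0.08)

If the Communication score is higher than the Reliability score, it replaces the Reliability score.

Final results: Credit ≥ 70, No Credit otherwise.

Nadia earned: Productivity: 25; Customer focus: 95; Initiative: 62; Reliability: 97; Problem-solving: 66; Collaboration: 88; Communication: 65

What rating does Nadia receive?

Credit

Communication (65) ≤ Reliability (97), so Reliability stays at 97.
Weighted total:
  Productivity 25 × 0.05 = 1.25
  Customer focus 95 × 0.13 = 12.35
  Initiative 62 × 0.08 = 4.96
  Reliability 97 × 0.05 = 4.85
  Problem-solving 66 × 0.34 = 22.44
  Collaboration 88 × 0.27 = 23.76
  Communication 65 × 0.08 = 5.2
Sum = 74.81
74.81 ≥ 70 → Credit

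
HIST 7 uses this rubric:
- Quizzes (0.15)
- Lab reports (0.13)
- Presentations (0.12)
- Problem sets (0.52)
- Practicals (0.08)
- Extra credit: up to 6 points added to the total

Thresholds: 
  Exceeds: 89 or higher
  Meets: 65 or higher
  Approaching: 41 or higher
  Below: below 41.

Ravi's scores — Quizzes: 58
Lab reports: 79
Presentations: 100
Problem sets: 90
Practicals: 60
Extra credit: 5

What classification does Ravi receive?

Weighted total:
  Quizzes 58 × 0.15 = 8.7
  Lab reports 79 × 0.13 = 10.27
  Presentations 100 × 0.12 = 12
  Problem sets 90 × 0.52 = 46.8
  Practicals 60 × 0.08 = 4.8
Sum = 82.57
Extra credit: 82.57 + 5 = 87.57
87.57 is ≥ 65 and < 89 → Meets

Meets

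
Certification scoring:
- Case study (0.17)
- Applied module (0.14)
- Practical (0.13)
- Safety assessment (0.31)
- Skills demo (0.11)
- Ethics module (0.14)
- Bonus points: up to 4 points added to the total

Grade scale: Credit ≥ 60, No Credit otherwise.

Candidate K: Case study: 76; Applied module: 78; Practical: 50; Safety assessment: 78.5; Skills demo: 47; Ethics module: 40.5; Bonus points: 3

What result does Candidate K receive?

Credit

Weighted total:
  Case study 76 × 0.17 = 12.92
  Applied module 78 × 0.14 = 10.92
  Practical 50 × 0.13 = 6.5
  Safety assessment 78.5 × 0.31 = 24.335
  Skills demo 47 × 0.11 = 5.17
  Ethics module 40.5 × 0.14 = 5.67
Sum = 65.515
Bonus points: 65.515 + 3 = 68.515
68.515 ≥ 60 → Credit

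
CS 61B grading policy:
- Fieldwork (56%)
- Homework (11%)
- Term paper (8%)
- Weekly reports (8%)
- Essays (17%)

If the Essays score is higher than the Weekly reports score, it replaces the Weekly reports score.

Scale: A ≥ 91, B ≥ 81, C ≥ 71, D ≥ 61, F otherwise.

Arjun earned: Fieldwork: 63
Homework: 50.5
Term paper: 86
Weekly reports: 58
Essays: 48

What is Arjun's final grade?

F

Essays (48) ≤ Weekly reports (58), so Weekly reports stays at 58.
Weighted total:
  Fieldwork 63 × 0.56 = 35.28
  Homework 50.5 × 0.11 = 5.555
  Term paper 86 × 0.08 = 6.88
  Weekly reports 58 × 0.08 = 4.64
  Essays 48 × 0.17 = 8.16
Sum = 60.515
60.515 < 61 → F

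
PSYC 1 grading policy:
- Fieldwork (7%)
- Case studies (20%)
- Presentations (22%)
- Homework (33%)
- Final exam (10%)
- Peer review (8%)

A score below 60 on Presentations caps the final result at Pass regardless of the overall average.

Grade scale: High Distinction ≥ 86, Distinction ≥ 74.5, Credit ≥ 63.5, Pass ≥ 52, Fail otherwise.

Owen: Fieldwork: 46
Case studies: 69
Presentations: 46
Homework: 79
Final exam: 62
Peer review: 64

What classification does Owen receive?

Presentations score 46 < 60: minimum not met.
Weighted total:
  Fieldwork 46 × 0.07 = 3.22
  Case studies 69 × 0.2 = 13.8
  Presentations 46 × 0.22 = 10.12
  Homework 79 × 0.33 = 26.07
  Final exam 62 × 0.1 = 6.2
  Peer review 64 × 0.08 = 5.12
Sum = 64.53
64.53 would be Credit; cap at Pass applies → Pass.

Pass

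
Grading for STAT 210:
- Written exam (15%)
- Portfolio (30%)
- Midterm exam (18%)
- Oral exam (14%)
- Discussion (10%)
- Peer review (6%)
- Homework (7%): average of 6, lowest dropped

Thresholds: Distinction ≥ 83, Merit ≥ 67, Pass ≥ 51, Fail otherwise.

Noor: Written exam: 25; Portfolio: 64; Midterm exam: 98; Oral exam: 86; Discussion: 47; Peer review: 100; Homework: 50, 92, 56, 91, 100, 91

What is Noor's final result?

Merit

Homework: drop 50 → average of remaining 5 = 430/5 = 86
Weighted total:
  Written exam 25 × 0.15 = 3.75
  Portfolio 64 × 0.3 = 19.2
  Midterm exam 98 × 0.18 = 17.64
  Oral exam 86 × 0.14 = 12.04
  Discussion 47 × 0.1 = 4.7
  Peer review 100 × 0.06 = 6
  Homework 86 × 0.07 = 6.02
Sum = 69.35
69.35 is ≥ 67 and < 83 → Merit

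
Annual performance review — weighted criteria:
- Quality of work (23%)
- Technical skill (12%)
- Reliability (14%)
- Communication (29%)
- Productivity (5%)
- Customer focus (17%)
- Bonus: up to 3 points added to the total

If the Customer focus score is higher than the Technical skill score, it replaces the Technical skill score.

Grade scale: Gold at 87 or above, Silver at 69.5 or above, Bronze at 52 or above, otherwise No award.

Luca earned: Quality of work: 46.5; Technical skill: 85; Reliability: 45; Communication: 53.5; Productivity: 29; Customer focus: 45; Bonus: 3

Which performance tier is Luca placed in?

Bronze

Customer focus (45) ≤ Technical skill (85), so Technical skill stays at 85.
Weighted total:
  Quality of work 46.5 × 0.23 = 10.695
  Technical skill 85 × 0.12 = 10.2
  Reliability 45 × 0.14 = 6.3
  Communication 53.5 × 0.29 = 15.515
  Productivity 29 × 0.05 = 1.45
  Customer focus 45 × 0.17 = 7.65
Sum = 51.81
Bonus: 51.81 + 3 = 54.81
54.81 is ≥ 52 and < 69.5 → Bronze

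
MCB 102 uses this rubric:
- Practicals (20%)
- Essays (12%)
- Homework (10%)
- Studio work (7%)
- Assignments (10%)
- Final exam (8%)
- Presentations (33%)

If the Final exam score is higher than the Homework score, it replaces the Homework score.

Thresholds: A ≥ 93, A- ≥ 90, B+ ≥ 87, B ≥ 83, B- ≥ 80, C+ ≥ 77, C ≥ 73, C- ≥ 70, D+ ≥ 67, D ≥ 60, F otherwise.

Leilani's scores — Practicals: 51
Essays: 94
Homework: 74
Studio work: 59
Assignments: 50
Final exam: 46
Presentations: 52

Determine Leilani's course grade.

Final exam (46) ≤ Homework (74), so Homework stays at 74.
Weighted total:
  Practicals 51 × 0.2 = 10.2
  Essays 94 × 0.12 = 11.28
  Homework 74 × 0.1 = 7.4
  Studio work 59 × 0.07 = 4.13
  Assignments 50 × 0.1 = 5
  Final exam 46 × 0.08 = 3.68
  Presentations 52 × 0.33 = 17.16
Sum = 58.85
58.85 < 60 → F

F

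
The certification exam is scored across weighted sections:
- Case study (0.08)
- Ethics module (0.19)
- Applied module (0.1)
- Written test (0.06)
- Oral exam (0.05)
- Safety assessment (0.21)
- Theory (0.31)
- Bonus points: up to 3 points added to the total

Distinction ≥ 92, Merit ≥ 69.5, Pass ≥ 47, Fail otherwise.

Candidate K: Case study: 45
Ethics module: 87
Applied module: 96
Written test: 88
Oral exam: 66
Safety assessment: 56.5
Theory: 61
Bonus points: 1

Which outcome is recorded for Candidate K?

Merit

Weighted total:
  Case study 45 × 0.08 = 3.6
  Ethics module 87 × 0.19 = 16.53
  Applied module 96 × 0.1 = 9.6
  Written test 88 × 0.06 = 5.28
  Oral exam 66 × 0.05 = 3.3
  Safety assessment 56.5 × 0.21 = 11.865
  Theory 61 × 0.31 = 18.91
Sum = 69.085
Bonus points: 69.085 + 1 = 70.085
70.085 is ≥ 69.5 and < 92 → Merit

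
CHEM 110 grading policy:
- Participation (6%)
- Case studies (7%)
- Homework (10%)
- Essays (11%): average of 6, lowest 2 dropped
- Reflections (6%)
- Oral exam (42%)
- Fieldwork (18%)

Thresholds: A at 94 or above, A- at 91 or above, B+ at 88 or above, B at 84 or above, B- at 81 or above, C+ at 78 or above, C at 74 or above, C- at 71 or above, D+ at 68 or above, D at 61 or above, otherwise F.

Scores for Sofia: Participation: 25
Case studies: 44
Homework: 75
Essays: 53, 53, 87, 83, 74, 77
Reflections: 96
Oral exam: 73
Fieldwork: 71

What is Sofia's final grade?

Essays: drop 53, 53 → average of remaining 4 = 321/4 = 80.25
Weighted total:
  Participation 25 × 0.06 = 1.5
  Case studies 44 × 0.07 = 3.08
  Homework 75 × 0.1 = 7.5
  Essays 80.25 × 0.11 = 8.8275
  Reflections 96 × 0.06 = 5.76
  Oral exam 73 × 0.42 = 30.66
  Fieldwork 71 × 0.18 = 12.78
Sum = 70.1075
70.1075 is ≥ 68 and < 71 → D+

D+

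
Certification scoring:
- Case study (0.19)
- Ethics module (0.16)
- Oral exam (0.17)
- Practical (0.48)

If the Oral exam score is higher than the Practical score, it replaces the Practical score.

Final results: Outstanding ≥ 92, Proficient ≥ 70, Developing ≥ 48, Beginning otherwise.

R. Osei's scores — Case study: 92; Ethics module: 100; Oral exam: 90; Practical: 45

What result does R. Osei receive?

Proficient

Oral exam (90) > Practical (45), so Practical counts as 90.
Weighted total:
  Case study 92 × 0.19 = 17.48
  Ethics module 100 × 0.16 = 16
  Oral exam 90 × 0.17 = 15.3
  Practical 90 × 0.48 = 43.2
Sum = 91.98
91.98 is ≥ 70 and < 92 → Proficient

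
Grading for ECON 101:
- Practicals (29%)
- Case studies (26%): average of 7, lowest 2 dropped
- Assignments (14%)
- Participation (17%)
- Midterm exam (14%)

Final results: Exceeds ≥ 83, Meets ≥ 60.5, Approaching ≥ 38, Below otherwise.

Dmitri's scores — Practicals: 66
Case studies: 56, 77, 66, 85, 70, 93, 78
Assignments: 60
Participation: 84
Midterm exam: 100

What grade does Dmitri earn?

Meets

Case studies: drop 56, 66 → average of remaining 5 = 403/5 = 80.6
Weighted total:
  Practicals 66 × 0.29 = 19.14
  Case studies 80.6 × 0.26 = 20.956
  Assignments 60 × 0.14 = 8.4
  Participation 84 × 0.17 = 14.28
  Midterm exam 100 × 0.14 = 14
Sum = 76.776
76.776 is ≥ 60.5 and < 83 → Meets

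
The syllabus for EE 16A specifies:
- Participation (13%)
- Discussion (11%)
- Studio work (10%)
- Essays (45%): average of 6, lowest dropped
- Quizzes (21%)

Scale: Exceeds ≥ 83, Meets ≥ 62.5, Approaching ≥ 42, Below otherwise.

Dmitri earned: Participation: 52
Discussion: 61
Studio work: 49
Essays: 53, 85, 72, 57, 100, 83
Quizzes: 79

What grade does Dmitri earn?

Essays: drop 53 → average of remaining 5 = 397/5 = 79.4
Weighted total:
  Participation 52 × 0.13 = 6.76
  Discussion 61 × 0.11 = 6.71
  Studio work 49 × 0.1 = 4.9
  Essays 79.4 × 0.45 = 35.73
  Quizzes 79 × 0.21 = 16.59
Sum = 70.69
70.69 is ≥ 62.5 and < 83 → Meets

Meets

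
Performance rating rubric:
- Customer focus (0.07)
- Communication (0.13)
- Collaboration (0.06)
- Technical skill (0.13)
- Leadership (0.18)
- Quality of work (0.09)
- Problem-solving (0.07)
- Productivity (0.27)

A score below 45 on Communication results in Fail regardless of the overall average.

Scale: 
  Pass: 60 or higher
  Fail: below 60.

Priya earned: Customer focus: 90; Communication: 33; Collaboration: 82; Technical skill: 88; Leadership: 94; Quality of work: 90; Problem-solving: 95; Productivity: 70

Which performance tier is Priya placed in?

Communication score 33 < 45: minimum not met.
Weighted total:
  Customer focus 90 × 0.07 = 6.3
  Communication 33 × 0.13 = 4.29
  Collaboration 82 × 0.06 = 4.92
  Technical skill 88 × 0.13 = 11.44
  Leadership 94 × 0.18 = 16.92
  Quality of work 90 × 0.09 = 8.1
  Problem-solving 95 × 0.07 = 6.65
  Productivity 70 × 0.27 = 18.9
Sum = 77.52
Because the Communication minimum was not met, the result is Fail.

Fail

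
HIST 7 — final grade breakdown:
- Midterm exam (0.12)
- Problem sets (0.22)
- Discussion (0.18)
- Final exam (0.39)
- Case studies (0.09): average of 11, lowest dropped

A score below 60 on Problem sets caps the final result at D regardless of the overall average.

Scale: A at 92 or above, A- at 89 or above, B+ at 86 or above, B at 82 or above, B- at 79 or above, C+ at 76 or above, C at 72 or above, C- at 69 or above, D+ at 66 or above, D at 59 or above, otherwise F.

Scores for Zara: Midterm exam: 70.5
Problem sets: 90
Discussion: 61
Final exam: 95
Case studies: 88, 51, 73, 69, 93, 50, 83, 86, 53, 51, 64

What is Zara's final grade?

B

Case studies: drop 50 → average of remaining 10 = 711/10 = 71.1
Problem sets score 90 ≥ 60: minimum met.
Weighted total:
  Midterm exam 70.5 × 0.12 = 8.46
  Problem sets 90 × 0.22 = 19.8
  Discussion 61 × 0.18 = 10.98
  Final exam 95 × 0.39 = 37.05
  Case studies 71.1 × 0.09 = 6.399
Sum = 82.689
82.689 is ≥ 82 and < 86 → B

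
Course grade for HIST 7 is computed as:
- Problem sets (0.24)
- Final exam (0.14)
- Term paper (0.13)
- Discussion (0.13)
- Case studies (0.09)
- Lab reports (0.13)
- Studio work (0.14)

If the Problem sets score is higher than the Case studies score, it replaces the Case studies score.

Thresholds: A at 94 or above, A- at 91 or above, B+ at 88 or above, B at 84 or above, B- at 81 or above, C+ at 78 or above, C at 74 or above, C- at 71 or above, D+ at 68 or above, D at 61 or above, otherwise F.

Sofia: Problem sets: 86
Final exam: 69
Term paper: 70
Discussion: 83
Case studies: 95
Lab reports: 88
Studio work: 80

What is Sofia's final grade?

Problem sets (86) ≤ Case studies (95), so Case studies stays at 95.
Weighted total:
  Problem sets 86 × 0.24 = 20.64
  Final exam 69 × 0.14 = 9.66
  Term paper 70 × 0.13 = 9.1
  Discussion 83 × 0.13 = 10.79
  Case studies 95 × 0.09 = 8.55
  Lab reports 88 × 0.13 = 11.44
  Studio work 80 × 0.14 = 11.2
Sum = 81.38
81.38 is ≥ 81 and < 84 → B-

B-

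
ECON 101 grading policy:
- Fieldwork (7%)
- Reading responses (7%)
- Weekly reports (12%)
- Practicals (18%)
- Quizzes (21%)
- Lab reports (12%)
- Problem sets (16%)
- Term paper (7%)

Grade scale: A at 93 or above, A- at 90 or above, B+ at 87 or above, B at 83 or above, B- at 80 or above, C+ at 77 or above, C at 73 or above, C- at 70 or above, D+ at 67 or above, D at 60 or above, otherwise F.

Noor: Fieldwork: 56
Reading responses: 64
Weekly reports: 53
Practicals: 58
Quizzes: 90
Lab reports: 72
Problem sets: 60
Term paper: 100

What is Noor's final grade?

D+

Weighted total:
  Fieldwork 56 × 0.07 = 3.92
  Reading responses 64 × 0.07 = 4.48
  Weekly reports 53 × 0.12 = 6.36
  Practicals 58 × 0.18 = 10.44
  Quizzes 90 × 0.21 = 18.9
  Lab reports 72 × 0.12 = 8.64
  Problem sets 60 × 0.16 = 9.6
  Term paper 100 × 0.07 = 7
Sum = 69.34
69.34 is ≥ 67 and < 70 → D+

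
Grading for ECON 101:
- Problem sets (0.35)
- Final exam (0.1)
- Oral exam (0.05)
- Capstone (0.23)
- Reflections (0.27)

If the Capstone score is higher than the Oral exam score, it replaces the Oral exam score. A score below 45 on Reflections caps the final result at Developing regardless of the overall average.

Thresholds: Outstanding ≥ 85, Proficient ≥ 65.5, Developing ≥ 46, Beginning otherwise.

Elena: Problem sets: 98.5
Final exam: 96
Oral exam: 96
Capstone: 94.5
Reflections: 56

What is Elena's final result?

Outstanding

Capstone (94.5) ≤ Oral exam (96), so Oral exam stays at 96.
Reflections score 56 ≥ 45: minimum met.
Weighted total:
  Problem sets 98.5 × 0.35 = 34.475
  Final exam 96 × 0.1 = 9.6
  Oral exam 96 × 0.05 = 4.8
  Capstone 94.5 × 0.23 = 21.735
  Reflections 56 × 0.27 = 15.12
Sum = 85.73
85.73 ≥ 85 → Outstanding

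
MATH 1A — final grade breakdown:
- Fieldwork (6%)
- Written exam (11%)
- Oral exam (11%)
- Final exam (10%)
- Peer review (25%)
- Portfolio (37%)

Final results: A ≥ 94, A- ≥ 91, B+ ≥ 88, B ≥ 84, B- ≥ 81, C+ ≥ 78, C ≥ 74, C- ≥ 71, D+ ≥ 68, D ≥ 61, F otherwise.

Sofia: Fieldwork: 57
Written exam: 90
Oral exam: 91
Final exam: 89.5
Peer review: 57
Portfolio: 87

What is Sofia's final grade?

Weighted total:
  Fieldwork 57 × 0.06 = 3.42
  Written exam 90 × 0.11 = 9.9
  Oral exam 91 × 0.11 = 10.01
  Final exam 89.5 × 0.1 = 8.95
  Peer review 57 × 0.25 = 14.25
  Portfolio 87 × 0.37 = 32.19
Sum = 78.72
78.72 is ≥ 78 and < 81 → C+

C+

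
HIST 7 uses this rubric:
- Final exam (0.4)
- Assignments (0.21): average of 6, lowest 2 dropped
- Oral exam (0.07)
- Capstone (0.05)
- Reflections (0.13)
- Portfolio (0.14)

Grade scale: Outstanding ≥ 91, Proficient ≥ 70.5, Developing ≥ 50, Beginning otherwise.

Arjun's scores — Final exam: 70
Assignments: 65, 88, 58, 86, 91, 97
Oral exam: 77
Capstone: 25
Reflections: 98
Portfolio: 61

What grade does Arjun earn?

Proficient

Assignments: drop 58, 65 → average of remaining 4 = 362/4 = 90.5
Weighted total:
  Final exam 70 × 0.4 = 28
  Assignments 90.5 × 0.21 = 19.005
  Oral exam 77 × 0.07 = 5.39
  Capstone 25 × 0.05 = 1.25
  Reflections 98 × 0.13 = 12.74
  Portfolio 61 × 0.14 = 8.54
Sum = 74.925
74.925 is ≥ 70.5 and < 91 → Proficient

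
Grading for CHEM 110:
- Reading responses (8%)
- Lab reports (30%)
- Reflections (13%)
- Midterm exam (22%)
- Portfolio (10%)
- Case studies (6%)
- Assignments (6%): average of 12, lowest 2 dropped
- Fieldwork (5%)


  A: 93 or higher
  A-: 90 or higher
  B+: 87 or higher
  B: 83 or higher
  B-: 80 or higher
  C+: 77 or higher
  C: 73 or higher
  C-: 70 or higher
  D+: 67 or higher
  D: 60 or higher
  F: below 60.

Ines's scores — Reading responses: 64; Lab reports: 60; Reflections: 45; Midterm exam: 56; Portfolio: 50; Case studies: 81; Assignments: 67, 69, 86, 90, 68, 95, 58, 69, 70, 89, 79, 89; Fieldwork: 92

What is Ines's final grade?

D

Assignments: drop 58, 67 → average of remaining 10 = 804/10 = 80.4
Weighted total:
  Reading responses 64 × 0.08 = 5.12
  Lab reports 60 × 0.3 = 18
  Reflections 45 × 0.13 = 5.85
  Midterm exam 56 × 0.22 = 12.32
  Portfolio 50 × 0.1 = 5
  Case studies 81 × 0.06 = 4.86
  Assignments 80.4 × 0.06 = 4.824
  Fieldwork 92 × 0.05 = 4.6
Sum = 60.574
60.574 is ≥ 60 and < 67 → D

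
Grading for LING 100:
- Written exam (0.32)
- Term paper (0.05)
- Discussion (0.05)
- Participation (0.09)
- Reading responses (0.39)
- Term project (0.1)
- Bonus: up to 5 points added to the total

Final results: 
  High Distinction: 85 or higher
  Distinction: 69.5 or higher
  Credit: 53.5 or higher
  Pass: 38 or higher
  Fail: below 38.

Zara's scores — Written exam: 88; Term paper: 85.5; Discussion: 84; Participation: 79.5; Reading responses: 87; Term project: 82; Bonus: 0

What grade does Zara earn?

High Distinction

Weighted total:
  Written exam 88 × 0.32 = 28.16
  Term paper 85.5 × 0.05 = 4.275
  Discussion 84 × 0.05 = 4.2
  Participation 79.5 × 0.09 = 7.155
  Reading responses 87 × 0.39 = 33.93
  Term project 82 × 0.1 = 8.2
Sum = 85.92
Bonus: 85.92 + 0 = 85.92
85.92 ≥ 85 → High Distinction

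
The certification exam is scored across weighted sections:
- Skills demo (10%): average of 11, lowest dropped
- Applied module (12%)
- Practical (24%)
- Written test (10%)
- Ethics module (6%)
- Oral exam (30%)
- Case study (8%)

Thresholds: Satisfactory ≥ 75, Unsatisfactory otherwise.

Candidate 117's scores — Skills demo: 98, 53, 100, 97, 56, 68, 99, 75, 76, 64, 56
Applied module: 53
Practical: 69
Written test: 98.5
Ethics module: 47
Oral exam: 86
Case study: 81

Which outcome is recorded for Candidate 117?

Satisfactory

Skills demo: drop 53 → average of remaining 10 = 789/10 = 78.9
Weighted total:
  Skills demo 78.9 × 0.1 = 7.89
  Applied module 53 × 0.12 = 6.36
  Practical 69 × 0.24 = 16.56
  Written test 98.5 × 0.1 = 9.85
  Ethics module 47 × 0.06 = 2.82
  Oral exam 86 × 0.3 = 25.8
  Case study 81 × 0.08 = 6.48
Sum = 75.76
75.76 ≥ 75 → Satisfactory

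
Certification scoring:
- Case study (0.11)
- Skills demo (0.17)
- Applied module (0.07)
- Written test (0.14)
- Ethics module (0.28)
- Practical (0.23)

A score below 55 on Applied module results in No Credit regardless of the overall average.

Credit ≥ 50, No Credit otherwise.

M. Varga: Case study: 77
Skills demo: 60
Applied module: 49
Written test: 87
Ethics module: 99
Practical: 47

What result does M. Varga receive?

No Credit

Applied module score 49 < 55: minimum not met.
Weighted total:
  Case study 77 × 0.11 = 8.47
  Skills demo 60 × 0.17 = 10.2
  Applied module 49 × 0.07 = 3.43
  Written test 87 × 0.14 = 12.18
  Ethics module 99 × 0.28 = 27.72
  Practical 47 × 0.23 = 10.81
Sum = 72.81
Because the Applied module minimum was not met, the result is No Credit.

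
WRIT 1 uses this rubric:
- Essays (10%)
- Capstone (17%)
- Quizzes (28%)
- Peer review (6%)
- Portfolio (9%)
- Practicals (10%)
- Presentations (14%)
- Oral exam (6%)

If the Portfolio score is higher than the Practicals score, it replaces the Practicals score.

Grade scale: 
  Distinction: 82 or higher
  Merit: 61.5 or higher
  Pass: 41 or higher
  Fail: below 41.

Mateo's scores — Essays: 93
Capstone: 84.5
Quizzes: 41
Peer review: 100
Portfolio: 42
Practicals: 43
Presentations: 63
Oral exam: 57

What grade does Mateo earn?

Portfolio (42) ≤ Practicals (43), so Practicals stays at 43.
Weighted total:
  Essays 93 × 0.1 = 9.3
  Capstone 84.5 × 0.17 = 14.365
  Quizzes 41 × 0.28 = 11.48
  Peer review 100 × 0.06 = 6
  Portfolio 42 × 0.09 = 3.78
  Practicals 43 × 0.1 = 4.3
  Presentations 63 × 0.14 = 8.82
  Oral exam 57 × 0.06 = 3.42
Sum = 61.465
61.465 is ≥ 41 and < 61.5 → Pass

Pass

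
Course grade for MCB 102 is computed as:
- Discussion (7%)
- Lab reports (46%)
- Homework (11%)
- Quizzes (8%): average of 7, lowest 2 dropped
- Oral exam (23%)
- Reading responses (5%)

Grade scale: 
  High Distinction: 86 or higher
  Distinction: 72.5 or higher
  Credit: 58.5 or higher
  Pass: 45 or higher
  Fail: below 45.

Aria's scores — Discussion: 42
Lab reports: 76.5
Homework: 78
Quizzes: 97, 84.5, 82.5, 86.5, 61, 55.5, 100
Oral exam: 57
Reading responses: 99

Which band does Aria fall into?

Credit

Quizzes: drop 55.5, 61 → average of remaining 5 = 450.5/5 = 90.1
Weighted total:
  Discussion 42 × 0.07 = 2.94
  Lab reports 76.5 × 0.46 = 35.19
  Homework 78 × 0.11 = 8.58
  Quizzes 90.1 × 0.08 = 7.208
  Oral exam 57 × 0.23 = 13.11
  Reading responses 99 × 0.05 = 4.95
Sum = 71.978
71.978 is ≥ 58.5 and < 72.5 → Credit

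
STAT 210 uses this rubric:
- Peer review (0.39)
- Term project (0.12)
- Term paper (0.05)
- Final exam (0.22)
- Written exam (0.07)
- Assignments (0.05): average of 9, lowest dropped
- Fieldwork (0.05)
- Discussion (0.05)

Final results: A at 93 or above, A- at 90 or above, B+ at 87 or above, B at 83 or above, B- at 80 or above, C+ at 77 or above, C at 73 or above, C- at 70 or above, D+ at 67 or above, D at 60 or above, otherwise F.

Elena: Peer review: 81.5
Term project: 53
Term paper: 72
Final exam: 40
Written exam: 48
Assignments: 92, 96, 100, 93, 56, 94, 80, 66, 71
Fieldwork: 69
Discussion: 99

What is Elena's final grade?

D

Assignments: drop 56 → average of remaining 8 = 692/8 = 86.5
Weighted total:
  Peer review 81.5 × 0.39 = 31.785
  Term project 53 × 0.12 = 6.36
  Term paper 72 × 0.05 = 3.6
  Final exam 40 × 0.22 = 8.8
  Written exam 48 × 0.07 = 3.36
  Assignments 86.5 × 0.05 = 4.325
  Fieldwork 69 × 0.05 = 3.45
  Discussion 99 × 0.05 = 4.95
Sum = 66.63
66.63 is ≥ 60 and < 67 → D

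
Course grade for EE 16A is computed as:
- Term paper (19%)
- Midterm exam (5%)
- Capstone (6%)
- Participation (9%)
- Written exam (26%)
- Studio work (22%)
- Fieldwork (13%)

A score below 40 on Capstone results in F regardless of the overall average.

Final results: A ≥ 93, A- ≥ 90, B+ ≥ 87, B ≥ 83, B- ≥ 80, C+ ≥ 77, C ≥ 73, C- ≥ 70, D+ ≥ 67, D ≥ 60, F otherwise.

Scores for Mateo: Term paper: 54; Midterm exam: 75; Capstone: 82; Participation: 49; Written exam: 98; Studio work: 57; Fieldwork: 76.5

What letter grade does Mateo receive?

C-

Capstone score 82 ≥ 40: minimum met.
Weighted total:
  Term paper 54 × 0.19 = 10.26
  Midterm exam 75 × 0.05 = 3.75
  Capstone 82 × 0.06 = 4.92
  Participation 49 × 0.09 = 4.41
  Written exam 98 × 0.26 = 25.48
  Studio work 57 × 0.22 = 12.54
  Fieldwork 76.5 × 0.13 = 9.945
Sum = 71.305
71.305 is ≥ 70 and < 73 → C-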